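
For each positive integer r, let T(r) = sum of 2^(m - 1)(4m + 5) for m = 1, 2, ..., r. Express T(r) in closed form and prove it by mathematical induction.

T(r) = 2^r(4r + 1) - 1

We claim T(r) = 2^r(4r + 1) - 1 for all r ≥ 1.
When r = 1: T(1) = 9, and the closed form gives 9. They agree.
Inductive step: assume the claim holds for r = m, so T(m) = 2^m(4m + 1) - 1.
Then T(m+1) = T(m) + (2^m(4m + 9)) = (2^m(4m + 1) - 1) + (2^m(4m + 9)).
Simplifying, T(m+1) = 8·2^m·m + 10·2^m - 1 = 2^(m+1)(4(m+1) + 1) - 1,
which is the closed form with r = m+1.
This completes the induction.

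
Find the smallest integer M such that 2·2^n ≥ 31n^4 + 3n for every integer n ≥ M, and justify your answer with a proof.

M = 22

At n = 21: 4194304 < 6028974, so the inequality fails and M ≥ 22. We prove 2·2^n ≥ 31n^4 + 3n for all n ≥ 22.
Base case (n = 22): 2·2^n = 8388608 and 31n^4 + 3n = 7262002, so 8388608 ≥ 7262002.
Suppose the result is true for n = i, so 2·2^i ≥ 31i^4 + 3i.
Then 2·2^(i + 1) = 2·(2·2^i) ≥ 2·(31i^4 + 3i).
Also, for i ≥ 22 we have 2·(31i^4 + 3i) ≥ 31(i+1)^4 + 3(i+1), since 2·(31i^4 + 3i) − (31(i+1)^4 + 3(i+1)) = 31i^4 - 124i^3 - 186i^2 - 121i - 34, which is nonnegative for all i ≥ 22.
Combining, 2·2^(i + 1) ≥ 31(i+1)^4 + 3(i+1).
This completes the induction.
Hence the smallest such M is 22.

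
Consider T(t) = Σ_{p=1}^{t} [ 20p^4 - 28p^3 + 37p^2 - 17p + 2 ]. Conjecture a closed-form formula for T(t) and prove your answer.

T(t) = t(4t^4 + 3t^3 + 5t^2 + 3t - 1)

We claim T(t) = t(4t^4 + 3t^3 + 5t^2 + 3t - 1) for all t ≥ 1.
Base step (t = 1): T(1) = 14, and the closed form gives 14. They agree.
Inductive step: assume the claim holds for t = p, so T(p) = p(4p^4 + 3p^3 + 5p^2 + 3p - 1).
Then T(p+1) = T(p) + (20p^4 + 52p^3 + 73p^2 + 53p + 14) = (p(4p^4 + 3p^3 + 5p^2 + 3p - 1)) + (20p^4 + 52p^3 + 73p^2 + 53p + 14).
Simplifying, T(p+1) = (p + 1)(4p^4 + 19p^3 + 38p^2 + 38p + 14) = (p+1)(4(p+1)^4 + 3(p+1)^3 + 5(p+1)^2 + 3(p+1) - 1),
which is the closed form with t = p+1.
By induction, the statement is established for all t ≥ 1.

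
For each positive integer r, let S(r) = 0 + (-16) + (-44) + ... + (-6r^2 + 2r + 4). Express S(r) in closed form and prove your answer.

We claim S(r) = -2r(r - 1)(r + 2) for all r ≥ 1.
Base step (r = 1): S(1) = 0, and the closed form gives 0. They agree.
Inductive step: assume the claim holds for r = i, so S(i) = 2i(-i^2 - i + 2).
Then S(i+1) = S(i) + (2i(-3i - 5)) = (2i(-i^2 - i + 2)) + (2i(-3i - 5)).
Simplifying, S(i+1) = -2i(i + 1)(i + 3) = -2(i+1)((i+1) - 1)((i+1) + 2),
which is the closed form with r = i+1.
Hence, by induction on r, the claim holds for every r ≥ 1.

S(r) = -2r(r - 1)(r + 2)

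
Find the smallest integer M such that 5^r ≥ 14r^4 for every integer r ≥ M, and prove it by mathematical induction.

At r = 6: 15625 < 18144, so the inequality fails and M ≥ 7. We prove 5^r ≥ 14r^4 for all r ≥ 7.
When r = 7: 5^r = 78125 and 14r^4 = 33614, so 78125 ≥ 33614.
Inductive step: assume the claim holds for r = j, so 5^j ≥ 14j^4.
Then 5^(j + 1) = 5·(5^j) ≥ 5·(14j^4).
Also, for j ≥ 7 we have 5·(14j^4) ≥ 14(j+1)^4, since 5 ≥ (1 + 1/j)^4 for all j ≥ 7.
Combining, 5^(j + 1) ≥ 14(j+1)^4.
This completes the induction.
Hence the smallest such M is 7.

M = 7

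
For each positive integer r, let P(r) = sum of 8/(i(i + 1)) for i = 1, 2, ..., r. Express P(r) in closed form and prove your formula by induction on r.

P(r) = 8r/(r + 1)

We claim P(r) = 8r/(r + 1) for all r ≥ 1.
Base case (r = 1): P(1) = 4, and the closed form gives 4. They agree.
For the inductive step, assume it holds for an arbitrary i ≥ 1, so P(i) = 8i/(i + 1).
Then P(i+1) = P(i) + (8/((i + 1)(i + 2))) = (8i/(i + 1)) + (8/((i + 1)(i + 2))).
Simplifying, P(i+1) = 8(i + 1)/(i + 2) = 8(i+1)/((i+1) + 1),
which is the closed form with r = i+1.
Hence, by induction on r, the claim holds for every r ≥ 1.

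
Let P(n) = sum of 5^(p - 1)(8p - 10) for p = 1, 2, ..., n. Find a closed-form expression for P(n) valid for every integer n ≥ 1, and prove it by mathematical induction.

P(n) = 5^n(2n - 3) + 3

We claim P(n) = 5^n(2n - 3) + 3 for all n ≥ 1.
Base step (n = 1): P(1) = -2, and the closed form gives -2. They agree.
Inductive step: assume the claim holds for n = p, so P(p) = 5^p(2p - 3) + 3.
Then P(p+1) = P(p) + (5^p(8p - 2)) = (5^p(2p - 3) + 3) + (5^p(8p - 2)).
Simplifying, P(p+1) = 10·5^p·p - 5·5^p + 3 = 5^(p+1)(2(p+1) - 3) + 3,
which is the closed form with n = p+1.
By the principle of mathematical induction, the result holds for all n ≥ 1.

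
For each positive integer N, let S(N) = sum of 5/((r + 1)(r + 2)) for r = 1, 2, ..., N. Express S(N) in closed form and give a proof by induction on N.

We claim S(N) = 5N/(2(N + 2)) for all N ≥ 1.
Base case (N = 1): S(1) = 5/6, and the closed form gives 5/6. They agree.
Suppose the result is true for N = r, so S(r) = 5r/(2(r + 2)).
Then S(r+1) = S(r) + (5/((r + 2)(r + 3))) = (5r/(2(r + 2))) + (5/((r + 2)(r + 3))).
Simplifying, S(r+1) = 5(r + 1)/(2(r + 3)) = 5(r+1)/(2((r+1) + 2)),
which is the closed form with N = r+1.
By induction, the statement is established for all N ≥ 1.

S(N) = 5N/(2(N + 2))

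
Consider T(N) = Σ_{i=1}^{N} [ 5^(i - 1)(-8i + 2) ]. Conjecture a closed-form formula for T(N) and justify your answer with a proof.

T(N) = 5^N(-2N + 1) - 1

We claim T(N) = 5^N(-2N + 1) - 1 for all N ≥ 1.
For the base case N = 1: T(1) = -6, and the closed form gives -6. They agree.
Inductive step: suppose the statement holds for some i ≥ 1, so T(i) = 5^i(-2i + 1) - 1.
Then T(i+1) = T(i) + (5^i(-8i - 6)) = (5^i(-2i + 1) - 1) + (5^i(-8i - 6)).
Simplifying, T(i+1) = -10·5^i·i - 5·5^i - 1 = 5^(i+1)(-2(i+1) + 1) - 1,
which is the closed form with N = i+1.
This completes the induction.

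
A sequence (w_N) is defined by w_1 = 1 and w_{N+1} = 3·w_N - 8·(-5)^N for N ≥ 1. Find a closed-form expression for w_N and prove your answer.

Computing the first terms: w_1 = 1, w_2 = 43, w_3 = -71. This suggests w_N = (-5)^N + 2·3^N.
Base step (N = 1): the formula gives 1 = 1 = w_1.
Suppose the result is true for N = k, so w_k = (-5)^k + 2·3^k.
Then w_{k+1} = 3·w_k - 8·(-5)^k = 3·((-5)^k + 2·3^k) - 8·(-5)^k = (-5)^(k + 1) + 2·3^(k + 1),
which is the claimed formula at N = k+1.
This completes the induction.

w_N = (-5)^N + 2·3^N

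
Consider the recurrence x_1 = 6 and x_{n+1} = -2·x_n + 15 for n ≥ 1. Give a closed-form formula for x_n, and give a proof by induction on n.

x_n = (-2)^(n - 1) + 5

Computing the first terms: x_1 = 6, x_2 = 3, x_3 = 9. This suggests x_n = (-2)^(n - 1) + 5.
Base step (n = 1): the formula gives 6 = 6 = x_1.
Suppose the result is true for n = p, so x_p = (-2)^(p - 1) + 5.
Then x_{p+1} = -2·x_p + 15 = -2·((-2)^(p - 1) + 5) + 15 = (-2)^p + 5 = (-2)^((p+1) - 1) + 5,
which is the claimed formula at n = p+1.
This completes the induction.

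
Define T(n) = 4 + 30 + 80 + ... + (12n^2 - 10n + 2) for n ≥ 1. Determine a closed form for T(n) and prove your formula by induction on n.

T(n) = n(4n^2 + n - 1)

We claim T(n) = n(4n^2 + n - 1) for all n ≥ 1.
When n = 1: T(1) = 4, and the closed form gives 4. They agree.
Inductive step: assume the claim holds for n = r, so T(r) = r(4r^2 + r - 1).
Then T(r+1) = T(r) + (12r^2 + 14r + 4) = (r(4r^2 + r - 1)) + (12r^2 + 14r + 4).
Simplifying, T(r+1) = (r + 1)(4r^2 + 9r + 4) = (r+1)(4(r+1)^2 + (r+1) - 1),
which is the closed form with n = r+1.
This completes the induction.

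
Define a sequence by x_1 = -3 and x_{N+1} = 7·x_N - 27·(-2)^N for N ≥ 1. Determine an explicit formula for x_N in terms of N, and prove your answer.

Computing the first terms: x_1 = -3, x_2 = 33, x_3 = 123. This suggests x_N = 3(-2)^N + 3·7^(N - 1).
For the base case N = 1: the formula gives -3 = -3 = x_1.
Inductive step: assume the claim holds for N = r, so x_r = 3(-2)^r + 3·7^(r - 1).
Then x_{r+1} = 7·x_r - 27·(-2)^r = 7·(3(-2)^r + 3·7^(r - 1)) - 27·(-2)^r = 3(-2)^(r + 1) + 3·7^r = 3(-2)^(r+1) + 3·7^((r+1) - 1),
which is the claimed formula at N = r+1.
By the principle of mathematical induction, the result holds for all N ≥ 1.

x_N = 3(-2)^N + 3·7^(N - 1)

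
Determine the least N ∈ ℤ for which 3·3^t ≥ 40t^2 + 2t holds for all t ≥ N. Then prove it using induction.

N = 6

At t = 5: 729 < 1010, so the inequality fails and N ≥ 6. We prove 3·3^t ≥ 40t^2 + 2t for all t ≥ 6.
Base step (t = 6): 3·3^t = 2187 and 40t^2 + 2t = 1452, so 2187 ≥ 1452.
For the inductive step, assume it holds for an arbitrary r ≥ 6, so 3·3^r ≥ 40r^2 + 2r.
Then 3·3^(r + 1) = 3·(3·3^r) ≥ 3·(40r^2 + 2r).
Also, for r ≥ 6 we have 3·(40r^2 + 2r) ≥ 40(r+1)^2 + 2(r+1), since 3·(40r^2 + 2r) − (40(r+1)^2 + 2(r+1)) = 80r^2 - 76r - 42, which is nonnegative for all r ≥ 6.
Combining, 3·3^(r + 1) ≥ 40(r+1)^2 + 2(r+1).
This completes the induction.
Hence the smallest such N is 6.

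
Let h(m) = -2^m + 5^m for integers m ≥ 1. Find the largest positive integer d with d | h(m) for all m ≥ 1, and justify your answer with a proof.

Computing the first values: h(1) = 3 and h(2) = 21; gcd(3, 21) = 3, so d ≤ 3.
We prove 3 | -2^m + 5^m for all m ≥ 1 by induction on m.
For the base case m = 1: h(1) = 3 = 3·(1), so 3 | h(1).
Inductive step: assume the claim holds for m = p, i.e. 3 | h(p). Then
5^{p+1} − 2^{p+1} = 5·5^p − 2·2^p = 5·(5^p − 2^p) + (3)·2^p. The first term is divisible by 3 by the inductive hypothesis, and the second term (3)·2^p is divisible by 3 since 3 | 3. Hence 3 | h(p+1).
By the principle of mathematical induction, the result holds for all m ≥ 1.
Therefore the largest such d is 3.

d = 3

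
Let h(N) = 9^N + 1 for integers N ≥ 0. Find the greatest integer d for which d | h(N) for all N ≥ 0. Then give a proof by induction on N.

d = 2

Computing the first values: h(0) = 2 and h(1) = 10; gcd(2, 10) = 2, so d ≤ 2.
We prove 2 | 9^N + 1 for all N ≥ 0 by induction on N.
Base case (N = 0): h(0) = 2 = 2·(1), so 2 | h(0).
Inductive step: assume the claim holds for N = m, i.e. 2 | h(m). Then
h(m+1) = 9^(m+1) + 1 = 9·(9^m + 1) - 8 = 9·h(m) - 8. The first term is divisible by 2 by the inductive hypothesis, and -8 is divisible by 2. Hence 2 | h(m+1).
By induction, the statement is established for all N ≥ 0.
Therefore the largest such d is 2.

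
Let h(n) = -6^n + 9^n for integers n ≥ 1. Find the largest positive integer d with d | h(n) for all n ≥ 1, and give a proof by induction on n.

Computing the first values: h(1) = 3 and h(2) = 45; gcd(3, 45) = 3, so d ≤ 3.
We prove 3 | -6^n + 9^n for all n ≥ 1 by induction on n.
When n = 1: h(1) = 3 = 3·(1), so 3 | h(1).
Suppose the result is true for n = i, i.e. 3 | h(i). Then
9^{i+1} − 6^{i+1} = 9·9^i − 6·6^i = 9·(9^i − 6^i) + (3)·6^i. The first term is divisible by 3 by the inductive hypothesis, and the second term (3)·6^i is divisible by 3 since 3 | 3. Hence 3 | h(i+1).
By the principle of mathematical induction, the result holds for all n ≥ 1.
Therefore the largest such d is 3.

d = 3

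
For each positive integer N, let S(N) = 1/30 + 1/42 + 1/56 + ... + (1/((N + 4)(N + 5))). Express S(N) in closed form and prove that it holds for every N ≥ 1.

We claim S(N) = N/(5(N + 5)) for all N ≥ 1.
Base case (N = 1): S(1) = 1/30, and the closed form gives 1/30. They agree.
For the inductive step, assume it holds for an arbitrary m ≥ 1, so S(m) = m/(5(m + 5)).
Then S(m+1) = S(m) + (1/((m + 5)(m + 6))) = (m/(5(m + 5))) + (1/((m + 5)(m + 6))).
Simplifying, S(m+1) = (m + 1)/(5(m + 6)) = (m+1)/(5((m+1) + 5)),
which is the closed form with N = m+1.
By induction, the statement is established for all N ≥ 1.

S(N) = N/(5(N + 5))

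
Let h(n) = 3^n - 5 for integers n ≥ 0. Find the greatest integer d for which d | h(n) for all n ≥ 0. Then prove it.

Computing the first values: h(0) = -4 and h(1) = -2; gcd(-4, -2) = 2, so d ≤ 2.
We prove 2 | 3^n - 5 for all n ≥ 0 by induction on n.
When n = 0: h(0) = -4 = 2·(-2), so 2 | h(0).
Suppose the result is true for n = m, i.e. 2 | h(m). Then
h(m+1) = 3^(m+1) - 5 = 3·(3^m - 5) + 10 = 3·h(m) + 10. The first term is divisible by 2 by the inductive hypothesis, and 10 is divisible by 2. Hence 2 | h(m+1).
By induction, the statement is established for all n ≥ 0.
Therefore the largest such d is 2.

d = 2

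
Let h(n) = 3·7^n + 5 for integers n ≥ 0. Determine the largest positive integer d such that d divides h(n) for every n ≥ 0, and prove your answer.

d = 2

Computing the first values: h(0) = 8 and h(1) = 26; gcd(8, 26) = 2, so d ≤ 2.
We prove 2 | 3·7^n + 5 for all n ≥ 0 by induction on n.
Base step (n = 0): h(0) = 8 = 2·(4), so 2 | h(0).
Inductive step: assume the claim holds for n = k, i.e. 2 | h(k). Then
h(k+1) = 3·7^(k+1) + 5 = 7·(3·7^k + 5) - 30 = 7·h(k) - 30. The first term is divisible by 2 by the inductive hypothesis, and -30 is divisible by 2. Hence 2 | h(k+1).
This completes the induction.
Therefore the largest such d is 2.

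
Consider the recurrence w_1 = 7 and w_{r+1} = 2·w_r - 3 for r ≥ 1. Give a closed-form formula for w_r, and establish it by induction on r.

Computing the first terms: w_1 = 7, w_2 = 11, w_3 = 19. This suggests w_r = 2^(r + 1) + 3.
When r = 1: the formula gives 7 = 7 = w_1.
Inductive step: suppose the statement holds for some m ≥ 1, so w_m = 2^(m + 1) + 3.
Then w_{m+1} = 2·w_m - 3 = 2·(2^(m + 1) + 3) - 3 = 2^(m + 2) + 3 = 2^((m+1) + 1) + 3,
which is the claimed formula at r = m+1.
By induction, the statement is established for all r ≥ 1.

w_r = 2^(r + 1) + 3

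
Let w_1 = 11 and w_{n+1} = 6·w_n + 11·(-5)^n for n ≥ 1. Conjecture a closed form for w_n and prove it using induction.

w_n = -(-5)^n + 6^n

Computing the first terms: w_1 = 11, w_2 = 11, w_3 = 341. This suggests w_n = -(-5)^n + 6^n.
Base step (n = 1): the formula gives 11 = 11 = w_1.
Suppose the result is true for n = m, so w_m = -(-5)^m + 6^m.
Then w_{m+1} = 6·w_m + 11·(-5)^m = 6·(-(-5)^m + 6^m) + 11·(-5)^m = -(-5)^(m + 1) + 6^(m + 1),
which is the claimed formula at n = m+1.
Hence, by induction on n, the claim holds for every n ≥ 1.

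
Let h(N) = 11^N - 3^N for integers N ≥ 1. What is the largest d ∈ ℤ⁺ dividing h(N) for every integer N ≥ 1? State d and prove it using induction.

d = 8

Computing the first values: h(1) = 8 and h(2) = 112; gcd(8, 112) = 8, so d ≤ 8.
We prove 8 | 11^N - 3^N for all N ≥ 1 by induction on N.
For the base case N = 1: h(1) = 8 = 8·(1), so 8 | h(1).
For the inductive step, assume it holds for an arbitrary k ≥ 1, i.e. 8 | h(k). Then
11^{k+1} − 3^{k+1} = 11·11^k − 3·3^k = 11·(11^k − 3^k) + (8)·3^k. The first term is divisible by 8 by the inductive hypothesis, and the second term (8)·3^k is divisible by 8 since 8 | 8. Hence 8 | h(k+1).
Hence, by induction on N, the claim holds for every N ≥ 1.
Therefore the largest such d is 8.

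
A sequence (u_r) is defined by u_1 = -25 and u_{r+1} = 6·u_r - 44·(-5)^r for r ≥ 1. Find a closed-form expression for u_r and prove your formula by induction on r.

Computing the first terms: u_1 = -25, u_2 = 70, u_3 = -680. This suggests u_r = 4(-5)^r - 5·6^(r - 1).
Base case (r = 1): the formula gives -25 = -25 = u_1.
Inductive step: suppose the statement holds for some i ≥ 1, so u_i = 4(-5)^i - 5·6^(i - 1).
Then u_{i+1} = 6·u_i - 44·(-5)^i = 6·(4(-5)^i - 5·6^(i - 1)) - 44·(-5)^i = 4(-5)^(i + 1) - 5·6^i = 4(-5)^(i+1) - 5·6^((i+1) - 1),
which is the claimed formula at r = i+1.
By the principle of mathematical induction, the result holds for all r ≥ 1.

u_r = 4(-5)^r - 5·6^(r - 1)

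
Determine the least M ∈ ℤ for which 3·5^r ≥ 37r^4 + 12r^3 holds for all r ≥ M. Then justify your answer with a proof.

At r = 6: 46875 < 50544, so the inequality fails and M ≥ 7. We prove 3·5^r ≥ 37r^4 + 12r^3 for all r ≥ 7.
Base case (r = 7): 3·5^r = 234375 and 37r^4 + 12r^3 = 92953, so 234375 ≥ 92953.
Inductive step: assume the claim holds for r = i, so 3·5^i ≥ 37i^4 + 12i^3.
Then 3·5^(i + 1) = 5·(3·5^i) ≥ 5·(37i^4 + 12i^3).
Also, for i ≥ 7 we have 5·(37i^4 + 12i^3) ≥ 37(i+1)^4 + 12(i+1)^3, since 5·(37i^4 + 12i^3) − (37(i+1)^4 + 12(i+1)^3) = 148i^4 - 100i^3 - 258i^2 - 184i - 49, which is nonnegative for all i ≥ 7.
Combining, 3·5^(i + 1) ≥ 37(i+1)^4 + 12(i+1)^3.
This completes the induction.
Hence the smallest such M is 7.

M = 7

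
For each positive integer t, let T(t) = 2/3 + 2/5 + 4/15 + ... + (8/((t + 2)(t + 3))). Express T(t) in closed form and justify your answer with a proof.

We claim T(t) = 8t/(3(t + 3)) for all t ≥ 1.
When t = 1: T(1) = 2/3, and the closed form gives 2/3. They agree.
Suppose the result is true for t = r, so T(r) = 8r/(3(r + 3)).
Then T(r+1) = T(r) + (8/((r + 3)(r + 4))) = (8r/(3(r + 3))) + (8/((r + 3)(r + 4))).
Simplifying, T(r+1) = 8(r + 1)/(3(r + 4)) = 8(r+1)/(3((r+1) + 3)),
which is the closed form with t = r+1.
This completes the induction.

T(t) = 8t/(3(t + 3))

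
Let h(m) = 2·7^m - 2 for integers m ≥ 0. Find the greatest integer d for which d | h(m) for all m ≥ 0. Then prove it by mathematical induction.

d = 12

Computing the first values: h(0) = 0 and h(1) = 12; gcd(0, 12) = 12, so d ≤ 12.
We prove 12 | 2·7^m - 2 for all m ≥ 0 by induction on m.
For the base case m = 0: h(0) = 0 = 12·(0), so 12 | h(0).
Suppose the result is true for m = k, i.e. 12 | h(k). Then
h(k+1) = 2·7^(k+1) - 2 = 7·(2·7^k - 2) + 12 = 7·h(k) + 12. The first term is divisible by 12 by the inductive hypothesis, and 12 is divisible by 12. Hence 12 | h(k+1).
By the principle of mathematical induction, the result holds for all m ≥ 0.
Therefore the largest such d is 12.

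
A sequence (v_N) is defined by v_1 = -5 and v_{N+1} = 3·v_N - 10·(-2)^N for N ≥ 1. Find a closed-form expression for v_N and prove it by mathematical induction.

v_N = -(-2)^(N + 1) - 3^(N - 1)

Computing the first terms: v_1 = -5, v_2 = 5, v_3 = -25. This suggests v_N = -(-2)^(N + 1) - 3^(N - 1).
When N = 1: the formula gives -5 = -5 = v_1.
Suppose the result is true for N = j, so v_j = -(-2)^(j + 1) - 3^(j - 1).
Then v_{j+1} = 3·v_j - 10·(-2)^j = 3·(-(-2)^(j + 1) - 3^(j - 1)) - 10·(-2)^j = -(-2)^(j + 2) - 3^j = -(-2)^((j+1) + 1) - 3^((j+1) - 1),
which is the claimed formula at N = j+1.
By the principle of mathematical induction, the result holds for all N ≥ 1.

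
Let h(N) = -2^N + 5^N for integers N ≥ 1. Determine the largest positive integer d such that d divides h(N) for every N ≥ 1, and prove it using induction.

Computing the first values: h(1) = 3 and h(2) = 21; gcd(3, 21) = 3, so d ≤ 3.
We prove 3 | -2^N + 5^N for all N ≥ 1 by induction on N.
Base case (N = 1): h(1) = 3 = 3·(1), so 3 | h(1).
Suppose the result is true for N = k, i.e. 3 | h(k). Then
5^{k+1} − 2^{k+1} = 5·5^k − 2·2^k = 5·(5^k − 2^k) + (3)·2^k. The first term is divisible by 3 by the inductive hypothesis, and the second term (3)·2^k is divisible by 3 since 3 | 3. Hence 3 | h(k+1).
By induction, the statement is established for all N ≥ 1.
Therefore the largest such d is 3.

d = 3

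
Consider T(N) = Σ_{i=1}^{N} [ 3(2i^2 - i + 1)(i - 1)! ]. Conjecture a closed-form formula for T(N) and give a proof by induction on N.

T(N) = (6N + 3)N! - 3

We claim T(N) = (6N + 3)N! - 3 for all N ≥ 1.
Base step (N = 1): T(1) = 6, and the closed form gives 6. They agree.
Suppose the result is true for N = i, so T(i) = (6i + 3)i! - 3.
Then T(i+1) = T(i) + (3(2i^2 + 3i + 2)i!) = ((6i + 3)i! - 3) + (3(2i^2 + 3i + 2)i!).
Simplifying, T(i+1) = (6(i+1) + 3)(i+1)! - 3,
which is the closed form with N = i+1.
Hence, by induction on N, the claim holds for every N ≥ 1.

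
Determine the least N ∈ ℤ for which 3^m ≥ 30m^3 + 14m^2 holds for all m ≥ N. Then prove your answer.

At m = 9: 19683 < 23004, so the inequality fails and N ≥ 10. We prove 3^m ≥ 30m^3 + 14m^2 for all m ≥ 10.
Base case (m = 10): 3^m = 59049 and 30m^3 + 14m^2 = 31400, so 59049 ≥ 31400.
Inductive step: suppose the statement holds for some p ≥ 10, so 3^p ≥ 30p^3 + 14p^2.
Then 3^(p + 1) = 3·(3^p) ≥ 3·(30p^3 + 14p^2).
Also, for p ≥ 10 we have 3·(30p^3 + 14p^2) ≥ 30(p+1)^3 + 14(p+1)^2, since 3·(30p^3 + 14p^2) − (30(p+1)^3 + 14(p+1)^2) = 60p^3 - 62p^2 - 118p - 44, which is nonnegative for all p ≥ 10.
Combining, 3^(p + 1) ≥ 30(p+1)^3 + 14(p+1)^2.
This completes the induction.
Hence the smallest such N is 10.

N = 10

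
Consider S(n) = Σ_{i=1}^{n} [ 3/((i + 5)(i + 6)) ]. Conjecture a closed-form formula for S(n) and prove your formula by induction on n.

S(n) = n/(2(n + 6))

We claim S(n) = n/(2(n + 6)) for all n ≥ 1.
Base step (n = 1): S(1) = 1/14, and the closed form gives 1/14. They agree.
Suppose the result is true for n = i, so S(i) = i/(2(i + 6)).
Then S(i+1) = S(i) + (3/((i + 6)(i + 7))) = (i/(2(i + 6))) + (3/((i + 6)(i + 7))).
Simplifying, S(i+1) = (i + 1)/(2(i + 7)) = (i+1)/(2((i+1) + 6)),
which is the closed form with n = i+1.
This completes the induction.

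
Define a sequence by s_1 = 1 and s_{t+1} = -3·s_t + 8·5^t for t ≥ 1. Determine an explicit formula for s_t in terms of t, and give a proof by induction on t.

s_t = -4(-3)^(t - 1) + 5^t

Computing the first terms: s_1 = 1, s_2 = 37, s_3 = 89. This suggests s_t = -4(-3)^(t - 1) + 5^t.
For the base case t = 1: the formula gives 1 = 1 = s_1.
Inductive step: assume the claim holds for t = r, so s_r = -4(-3)^(r - 1) + 5^r.
Then s_{r+1} = -3·s_r + 8·5^r = -3·(-4(-3)^(r - 1) + 5^r) + 8·5^r = -4(-3)^r + 5^(r + 1) = -4(-3)^((r+1) - 1) + 5^(r+1),
which is the claimed formula at t = r+1.
By the principle of mathematical induction, the result holds for all t ≥ 1.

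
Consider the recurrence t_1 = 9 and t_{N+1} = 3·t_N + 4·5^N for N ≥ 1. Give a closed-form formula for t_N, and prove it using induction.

t_N = -3^(N - 1) + 2·5^N

Computing the first terms: t_1 = 9, t_2 = 47, t_3 = 241. This suggests t_N = -3^(N - 1) + 2·5^N.
Base step (N = 1): the formula gives 9 = 9 = t_1.
Inductive step: suppose the statement holds for some i ≥ 1, so t_i = -3^(i - 1) + 2·5^i.
Then t_{i+1} = 3·t_i + 4·5^i = 3·(-3^(i - 1) + 2·5^i) + 4·5^i = -3^i + 2·5^(i + 1) = -3^((i+1) - 1) + 2·5^(i+1),
which is the claimed formula at N = i+1.
By induction, the statement is established for all N ≥ 1.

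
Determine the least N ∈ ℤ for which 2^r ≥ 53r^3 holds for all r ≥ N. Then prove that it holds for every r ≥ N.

N = 19

At r = 18: 262144 < 309096, so the inequality fails and N ≥ 19. We prove 2^r ≥ 53r^3 for all r ≥ 19.
Base case (r = 19): 2^r = 524288 and 53r^3 = 363527, so 524288 ≥ 363527.
Inductive step: suppose the statement holds for some p ≥ 19, so 2^p ≥ 53p^3.
Then 2^(p + 1) = 2·(2^p) ≥ 2·(53p^3).
Also, for p ≥ 19 we have 2·(53p^3) ≥ 53(p+1)^3, since 2 ≥ (1 + 1/p)^3 for all p ≥ 19.
Combining, 2^(p + 1) ≥ 53(p+1)^3.
This completes the induction.
Hence the smallest such N is 19.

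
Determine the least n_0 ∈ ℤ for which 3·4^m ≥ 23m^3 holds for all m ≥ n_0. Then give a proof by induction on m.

n_0 = 5

At m = 4: 768 < 1472, so the inequality fails and n_0 ≥ 5. We prove 3·4^m ≥ 23m^3 for all m ≥ 5.
For the base case m = 5: 3·4^m = 3072 and 23m^3 = 2875, so 3072 ≥ 2875.
Inductive step: assume the claim holds for m = r, so 3·4^r ≥ 23r^3.
Then 3·4^(r + 1) = 4·(3·4^r) ≥ 4·(23r^3).
Also, for r ≥ 5 we have 4·(23r^3) ≥ 23(r+1)^3, since 4 ≥ (1 + 1/r)^3 for all r ≥ 5.
Combining, 3·4^(r + 1) ≥ 23(r+1)^3.
Hence, by induction on m, the claim holds for every m ≥ 5.
Hence the smallest such n_0 is 5.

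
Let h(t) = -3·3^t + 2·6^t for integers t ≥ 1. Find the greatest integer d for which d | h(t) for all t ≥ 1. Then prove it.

d = 3

Computing the first values: h(1) = 3 and h(2) = 45; gcd(3, 45) = 3, so d ≤ 3.
We prove 3 | -3·3^t + 2·6^t for all t ≥ 1 by induction on t.
For the base case t = 1: h(1) = 3 = 3·(1), so 3 | h(1).
Inductive step: suppose the statement holds for some j ≥ 1, i.e. 3 | h(j). Then
h(j+1) − 6·h(j) = (-3·3^(j+1) + 2·6^(j+1)) − 6·(-3·3^j + 2·6^j) = (-3)·3^j·(3 − 6) = (9)·3^j. Since 3 | h(j) by the inductive hypothesis, 3 | 6·h(j); and 3 | 9 since 9 = 3·3. Therefore 3 | h(j+1).
Hence, by induction on t, the claim holds for every t ≥ 1.
Therefore the largest such d is 3.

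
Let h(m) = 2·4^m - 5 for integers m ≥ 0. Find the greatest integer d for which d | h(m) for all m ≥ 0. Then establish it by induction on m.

d = 3

Computing the first values: h(0) = -3 and h(1) = 3; gcd(-3, 3) = 3, so d ≤ 3.
We prove 3 | 2·4^m - 5 for all m ≥ 0 by induction on m.
For the base case m = 0: h(0) = -3 = 3·(-1), so 3 | h(0).
Inductive step: assume the claim holds for m = j, i.e. 3 | h(j). Then
h(j+1) = 2·4^(j+1) - 5 = 4·(2·4^j - 5) + 15 = 4·h(j) + 15. The first term is divisible by 3 by the inductive hypothesis, and 15 is divisible by 3. Hence 3 | h(j+1).
This completes the induction.
Therefore the largest such d is 3.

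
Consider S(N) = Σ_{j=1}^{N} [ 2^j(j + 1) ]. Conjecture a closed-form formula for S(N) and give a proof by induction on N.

S(N) = 2^(N + 1)N

We claim S(N) = 2^(N + 1)N for all N ≥ 1.
Base case (N = 1): S(1) = 4, and the closed form gives 4. They agree.
Suppose the result is true for N = j, so S(j) = 2^(j + 1)j.
Then S(j+1) = S(j) + (2^(j + 1)(j + 2)) = (2^(j + 1)j) + (2^(j + 1)(j + 2)).
Simplifying, S(j+1) = 2^(j + 2)(j + 1) = 2^((j+1) + 1)(j+1),
which is the closed form with N = j+1.
Hence, by induction on N, the claim holds for every N ≥ 1.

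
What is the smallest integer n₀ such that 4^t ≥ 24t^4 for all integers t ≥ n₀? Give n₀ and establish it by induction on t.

At t = 8: 65536 < 98304, so the inequality fails and n₀ ≥ 9. We prove 4^t ≥ 24t^4 for all t ≥ 9.
Base step (t = 9): 4^t = 262144 and 24t^4 = 157464, so 262144 ≥ 157464.
Suppose the result is true for t = r, so 4^r ≥ 24r^4.
Then 4^(r + 1) = 4·(4^r) ≥ 4·(24r^4).
Also, for r ≥ 9 we have 4·(24r^4) ≥ 24(r+1)^4, since 4 ≥ (1 + 1/r)^4 for all r ≥ 9.
Combining, 4^(r + 1) ≥ 24(r+1)^4.
By the principle of mathematical induction, the result holds for all t ≥ 9.
Hence the smallest such n₀ is 9.

n₀ = 9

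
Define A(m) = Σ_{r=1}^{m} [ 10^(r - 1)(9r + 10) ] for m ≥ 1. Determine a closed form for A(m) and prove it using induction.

We claim A(m) = 10^m(m + 1) - 1 for all m ≥ 1.
When m = 1: A(1) = 19, and the closed form gives 19. They agree.
Inductive step: suppose the statement holds for some r ≥ 1, so A(r) = 10^r(r + 1) - 1.
Then A(r+1) = A(r) + (10^r(9r + 19)) = (10^r(r + 1) - 1) + (10^r(9r + 19)).
Simplifying, A(r+1) = 10·10^r·r + 20·10^r - 1 = 10^(r+1)((r+1) + 1) - 1,
which is the closed form with m = r+1.
By induction, the statement is established for all m ≥ 1.

A(m) = 10^m(m + 1) - 1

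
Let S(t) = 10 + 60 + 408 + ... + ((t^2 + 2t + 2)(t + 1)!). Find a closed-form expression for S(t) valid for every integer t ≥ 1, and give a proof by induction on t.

We claim S(t) = (t + 1)(t + 2)! - 2 for all t ≥ 1.
For the base case t = 1: S(1) = 10, and the closed form gives 10. They agree.
Inductive step: assume the claim holds for t = r, so S(r) = (r + 1)(r + 2)! - 2.
Then S(r+1) = S(r) + ((r^2 + 4r + 5)(r + 2)!) = ((r + 1)(r + 2)! - 2) + ((r^2 + 4r + 5)(r + 2)!).
Simplifying, S(r+1) = ((r+1) + 1)((r+1) + 2)! - 2,
which is the closed form with t = r+1.
By the principle of mathematical induction, the result holds for all t ≥ 1.

S(t) = (t + 1)(t + 2)! - 2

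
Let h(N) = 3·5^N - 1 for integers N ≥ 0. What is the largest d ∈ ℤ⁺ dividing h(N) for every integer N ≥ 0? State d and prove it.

Computing the first values: h(0) = 2 and h(1) = 14; gcd(2, 14) = 2, so d ≤ 2.
We prove 2 | 3·5^N - 1 for all N ≥ 0 by induction on N.
When N = 0: h(0) = 2 = 2·(1), so 2 | h(0).
Inductive step: assume the claim holds for N = i, i.e. 2 | h(i). Then
h(i+1) = 3·5^(i+1) - 1 = 5·(3·5^i - 1) + 4 = 5·h(i) + 4. The first term is divisible by 2 by the inductive hypothesis, and 4 is divisible by 2. Hence 2 | h(i+1).
Hence, by induction on N, the claim holds for every N ≥ 0.
Therefore the largest such d is 2.

d = 2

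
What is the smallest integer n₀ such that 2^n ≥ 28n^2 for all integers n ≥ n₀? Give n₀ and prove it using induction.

At n = 11: 2048 < 3388, so the inequality fails and n₀ ≥ 12. We prove 2^n ≥ 28n^2 for all n ≥ 12.
When n = 12: 2^n = 4096 and 28n^2 = 4032, so 4096 ≥ 4032.
For the inductive step, assume it holds for an arbitrary p ≥ 12, so 2^p ≥ 28p^2.
Then 2^(p + 1) = 2·(2^p) ≥ 2·(28p^2).
Also, for p ≥ 12 we have 2·(28p^2) ≥ 28(p+1)^2, since 2 ≥ (1 + 1/p)^2 for all p ≥ 12.
Combining, 2^(p + 1) ≥ 28(p+1)^2.
Hence, by induction on n, the claim holds for every n ≥ 12.
Hence the smallest such n₀ is 12.

n₀ = 12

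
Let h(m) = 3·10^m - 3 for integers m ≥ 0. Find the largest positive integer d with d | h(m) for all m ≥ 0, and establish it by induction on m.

d = 27

Computing the first values: h(0) = 0 and h(1) = 27; gcd(0, 27) = 27, so d ≤ 27.
We prove 27 | 3·10^m - 3 for all m ≥ 0 by induction on m.
When m = 0: h(0) = 0 = 27·(0), so 27 | h(0).
Inductive step: assume the claim holds for m = p, i.e. 27 | h(p). Then
h(p+1) = 3·10^(p+1) - 3 = 10·(3·10^p - 3) + 27 = 10·h(p) + 27. The first term is divisible by 27 by the inductive hypothesis, and 27 is divisible by 27. Hence 27 | h(p+1).
By induction, the statement is established for all m ≥ 0.
Therefore the largest such d is 27.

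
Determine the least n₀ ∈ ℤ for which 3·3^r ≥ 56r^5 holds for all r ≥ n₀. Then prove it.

n₀ = 15

At r = 14: 14348907 < 30118144, so the inequality fails and n₀ ≥ 15. We prove 3·3^r ≥ 56r^5 for all r ≥ 15.
Base case (r = 15): 3·3^r = 43046721 and 56r^5 = 42525000, so 43046721 ≥ 42525000.
Suppose the result is true for r = p, so 3·3^p ≥ 56p^5.
Then 3·3^(p + 1) = 3·(3·3^p) ≥ 3·(56p^5).
Also, for p ≥ 15 we have 3·(56p^5) ≥ 56(p+1)^5, since 3 ≥ (1 + 1/p)^5 for all p ≥ 15.
Combining, 3·3^(p + 1) ≥ 56(p+1)^5.
This completes the induction.
Hence the smallest such n₀ is 15.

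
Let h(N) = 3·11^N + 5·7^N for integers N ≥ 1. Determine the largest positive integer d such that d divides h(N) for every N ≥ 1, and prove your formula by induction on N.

Computing the first values: h(1) = 68 and h(2) = 608; gcd(68, 608) = 4, so d ≤ 4.
We prove 4 | 3·11^N + 5·7^N for all N ≥ 1 by induction on N.
For the base case N = 1: h(1) = 68 = 4·(17), so 4 | h(1).
Inductive step: suppose the statement holds for some p ≥ 1, i.e. 4 | h(p). Then
h(p+1) − 11·h(p) = (3·11^(p+1) + 5·7^(p+1)) − 11·(3·11^p + 5·7^p) = (5)·7^p·(7 − 11) = (-20)·7^p. Since 4 | h(p) by the inductive hypothesis, 4 | 11·h(p); and 4 | -20 since -20 = 4·-5. Therefore 4 | h(p+1).
Hence, by induction on N, the claim holds for every N ≥ 1.
Therefore the largest such d is 4.

d = 4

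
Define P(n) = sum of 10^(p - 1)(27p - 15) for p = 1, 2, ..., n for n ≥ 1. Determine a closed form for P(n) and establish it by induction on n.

P(n) = 10^n(3n - 2) + 2

We claim P(n) = 10^n(3n - 2) + 2 for all n ≥ 1.
For the base case n = 1: P(1) = 12, and the closed form gives 12. They agree.
Inductive step: assume the claim holds for n = p, so P(p) = 10^p(3p - 2) + 2.
Then P(p+1) = P(p) + (10^p(27p + 12)) = (10^p(3p - 2) + 2) + (10^p(27p + 12)).
Simplifying, P(p+1) = 30·10^p·p + 10·10^p + 2 = 10^(p+1)(3(p+1) - 2) + 2,
which is the closed form with n = p+1.
By induction, the statement is established for all n ≥ 1.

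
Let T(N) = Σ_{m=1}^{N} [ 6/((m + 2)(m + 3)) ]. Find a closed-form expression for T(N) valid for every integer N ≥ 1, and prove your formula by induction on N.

We claim T(N) = 2N/(N + 3) for all N ≥ 1.
Base step (N = 1): T(1) = 1/2, and the closed form gives 1/2. They agree.
Suppose the result is true for N = m, so T(m) = 2m/(m + 3).
Then T(m+1) = T(m) + (6/((m + 3)(m + 4))) = (2m/(m + 3)) + (6/((m + 3)(m + 4))).
Simplifying, T(m+1) = 2(m + 1)/(m + 4) = 2(m+1)/((m+1) + 3),
which is the closed form with N = m+1.
By induction, the statement is established for all N ≥ 1.

T(N) = 2N/(N + 3)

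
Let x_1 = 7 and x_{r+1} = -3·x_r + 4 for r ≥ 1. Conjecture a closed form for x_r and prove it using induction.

x_r = -2(-3)^r + 1

Computing the first terms: x_1 = 7, x_2 = -17, x_3 = 55. This suggests x_r = -2(-3)^r + 1.
Base step (r = 1): the formula gives 7 = 7 = x_1.
For the inductive step, assume it holds for an arbitrary i ≥ 1, so x_i = -2(-3)^i + 1.
Then x_{i+1} = -3·x_i + 4 = -3·(-2(-3)^i + 1) + 4 = -2(-3)^(i + 1) + 1,
which is the claimed formula at r = i+1.
This completes the induction.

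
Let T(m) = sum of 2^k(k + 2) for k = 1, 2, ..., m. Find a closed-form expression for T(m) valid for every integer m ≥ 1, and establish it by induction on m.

We claim T(m) = 2·2^m(m + 1) - 2 for all m ≥ 1.
For the base case m = 1: T(1) = 6, and the closed form gives 6. They agree.
Inductive step: assume the claim holds for m = k, so T(k) = 2·2^k(k + 1) - 2.
Then T(k+1) = T(k) + (2^(k + 1)(k + 3)) = (2·2^k(k + 1) - 2) + (2^(k + 1)(k + 3)).
Simplifying, T(k+1) = 4·2^k·k + 8·2^k - 2 = 2·2^(k+1)((k+1) + 1) - 2,
which is the closed form with m = k+1.
By the principle of mathematical induction, the result holds for all m ≥ 1.

T(m) = 2·2^m(m + 1) - 2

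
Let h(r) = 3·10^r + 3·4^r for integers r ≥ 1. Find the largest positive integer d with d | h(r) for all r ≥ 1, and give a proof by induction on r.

d = 6

Computing the first values: h(1) = 42 and h(2) = 348; gcd(42, 348) = 6, so d ≤ 6.
We prove 6 | 3·10^r + 3·4^r for all r ≥ 1 by induction on r.
Base case (r = 1): h(1) = 42 = 6·(7), so 6 | h(1).
Inductive step: suppose the statement holds for some p ≥ 1, i.e. 6 | h(p). Then
h(p+1) − 10·h(p) = (3·10^(p+1) + 3·4^(p+1)) − 10·(3·10^p + 3·4^p) = (3)·4^p·(4 − 10) = (-18)·4^p. Since 6 | h(p) by the inductive hypothesis, 6 | 10·h(p); and 6 | -18 since -18 = 6·-3. Therefore 6 | h(p+1).
By induction, the statement is established for all r ≥ 1.
Therefore the largest such d is 6.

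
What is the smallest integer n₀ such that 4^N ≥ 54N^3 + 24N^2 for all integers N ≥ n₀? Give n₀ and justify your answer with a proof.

At N = 7: 16384 < 19698, so the inequality fails and n₀ ≥ 8. We prove 4^N ≥ 54N^3 + 24N^2 for all N ≥ 8.
When N = 8: 4^N = 65536 and 54N^3 + 24N^2 = 29184, so 65536 ≥ 29184.
Suppose the result is true for N = i, so 4^i ≥ 54i^3 + 24i^2.
Then 4^(i + 1) = 4·(4^i) ≥ 4·(54i^3 + 24i^2).
Also, for i ≥ 8 we have 4·(54i^3 + 24i^2) ≥ 54(i+1)^3 + 24(i+1)^2, since 4·(54i^3 + 24i^2) − (54(i+1)^3 + 24(i+1)^2) = 162i^3 - 90i^2 - 210i - 78, which is nonnegative for all i ≥ 8.
Combining, 4^(i + 1) ≥ 54(i+1)^3 + 24(i+1)^2.
This completes the induction.
Hence the smallest such n₀ is 8.

n₀ = 8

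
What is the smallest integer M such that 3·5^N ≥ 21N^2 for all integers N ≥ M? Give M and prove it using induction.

At N = 2: 75 < 84, so the inequality fails and M ≥ 3. We prove 3·5^N ≥ 21N^2 for all N ≥ 3.
For the base case N = 3: 3·5^N = 375 and 21N^2 = 189, so 375 ≥ 189.
Suppose the result is true for N = j, so 3·5^j ≥ 21j^2.
Then 3·5^(j + 1) = 5·(3·5^j) ≥ 5·(21j^2).
Also, for j ≥ 3 we have 5·(21j^2) ≥ 21(j+1)^2, since 5 ≥ (1 + 1/j)^2 for all j ≥ 3.
Combining, 3·5^(j + 1) ≥ 21(j+1)^2.
By the principle of mathematical induction, the result holds for all N ≥ 3.
Hence the smallest such M is 3.

M = 3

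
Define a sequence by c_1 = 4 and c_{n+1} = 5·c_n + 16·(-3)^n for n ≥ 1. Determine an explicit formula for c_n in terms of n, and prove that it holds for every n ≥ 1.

c_n = -2(-3)^n - 2·5^(n - 1)

Computing the first terms: c_1 = 4, c_2 = -28, c_3 = 4. This suggests c_n = -2(-3)^n - 2·5^(n - 1).
Base step (n = 1): the formula gives 4 = 4 = c_1.
Suppose the result is true for n = k, so c_k = -2(-3)^k - 2·5^(k - 1).
Then c_{k+1} = 5·c_k + 16·(-3)^k = 5·(-2(-3)^k - 2·5^(k - 1)) + 16·(-3)^k = -2(-3)^(k + 1) - 2·5^k = -2(-3)^(k+1) - 2·5^((k+1) - 1),
which is the claimed formula at n = k+1.
This completes the induction.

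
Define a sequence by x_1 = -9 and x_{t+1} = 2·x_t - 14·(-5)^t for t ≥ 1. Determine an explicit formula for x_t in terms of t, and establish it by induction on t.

x_t = 2(-5)^t + 2^(t - 1)

Computing the first terms: x_1 = -9, x_2 = 52, x_3 = -246. This suggests x_t = 2(-5)^t + 2^(t - 1).
For the base case t = 1: the formula gives -9 = -9 = x_1.
Inductive step: assume the claim holds for t = k, so x_k = 2(-5)^k + 2^(k - 1).
Then x_{k+1} = 2·x_k - 14·(-5)^k = 2·(2(-5)^k + 2^(k - 1)) - 14·(-5)^k = 2(-5)^(k + 1) + 2^k = 2(-5)^(k+1) + 2^((k+1) - 1),
which is the claimed formula at t = k+1.
This completes the induction.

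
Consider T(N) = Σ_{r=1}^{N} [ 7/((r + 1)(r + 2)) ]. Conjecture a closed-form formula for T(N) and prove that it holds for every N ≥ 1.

We claim T(N) = 7N/(2(N + 2)) for all N ≥ 1.
Base case (N = 1): T(1) = 7/6, and the closed form gives 7/6. They agree.
Suppose the result is true for N = r, so T(r) = 7r/(2(r + 2)).
Then T(r+1) = T(r) + (7/((r + 2)(r + 3))) = (7r/(2(r + 2))) + (7/((r + 2)(r + 3))).
Simplifying, T(r+1) = 7(r + 1)/(2(r + 3)) = 7(r+1)/(2((r+1) + 2)),
which is the closed form with N = r+1.
By the principle of mathematical induction, the result holds for all N ≥ 1.

T(N) = 7N/(2(N + 2))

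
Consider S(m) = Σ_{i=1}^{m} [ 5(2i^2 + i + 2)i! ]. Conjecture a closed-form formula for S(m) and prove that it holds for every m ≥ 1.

S(m) = (10m + 5)(m + 1)! - 5

We claim S(m) = (10m + 5)(m + 1)! - 5 for all m ≥ 1.
Base case (m = 1): S(1) = 25, and the closed form gives 25. They agree.
Inductive step: suppose the statement holds for some i ≥ 1, so S(i) = (10i + 5)(i + 1)! - 5.
Then S(i+1) = S(i) + (5(2i^2 + 5i + 5)(i + 1)!) = ((10i + 5)(i + 1)! - 5) + (5(2i^2 + 5i + 5)(i + 1)!).
Simplifying, S(i+1) = (10(i+1) + 5)((i+1) + 1)! - 5,
which is the closed form with m = i+1.
This completes the induction.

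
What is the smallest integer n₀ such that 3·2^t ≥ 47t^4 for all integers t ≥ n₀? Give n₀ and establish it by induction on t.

n₀ = 22

At t = 21: 6291456 < 9140607, so the inequality fails and n₀ ≥ 22. We prove 3·2^t ≥ 47t^4 for all t ≥ 22.
For the base case t = 22: 3·2^t = 12582912 and 47t^4 = 11010032, so 12582912 ≥ 11010032.
For the inductive step, assume it holds for an arbitrary m ≥ 22, so 3·2^m ≥ 47m^4.
Then 3·2^(m + 1) = 2·(3·2^m) ≥ 2·(47m^4).
Also, for m ≥ 22 we have 2·(47m^4) ≥ 47(m+1)^4, since 2 ≥ (1 + 1/m)^4 for all m ≥ 22.
Combining, 3·2^(m + 1) ≥ 47(m+1)^4.
This completes the induction.
Hence the smallest such n₀ is 22.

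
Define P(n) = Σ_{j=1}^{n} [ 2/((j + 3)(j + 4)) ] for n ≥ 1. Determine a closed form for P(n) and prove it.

We claim P(n) = n/(2(n + 4)) for all n ≥ 1.
For the base case n = 1: P(1) = 1/10, and the closed form gives 1/10. They agree.
Inductive step: suppose the statement holds for some j ≥ 1, so P(j) = j/(2(j + 4)).
Then P(j+1) = P(j) + (2/((j + 4)(j + 5))) = (j/(2(j + 4))) + (2/((j + 4)(j + 5))).
Simplifying, P(j+1) = (j + 1)/(2(j + 5)) = (j+1)/(2((j+1) + 4)),
which is the closed form with n = j+1.
Hence, by induction on n, the claim holds for every n ≥ 1.

P(n) = n/(2(n + 4))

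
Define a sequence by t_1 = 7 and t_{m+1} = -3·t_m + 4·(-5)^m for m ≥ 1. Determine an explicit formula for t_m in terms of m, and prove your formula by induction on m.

t_m = (-3)^m - 2(-5)^m

Computing the first terms: t_1 = 7, t_2 = -41, t_3 = 223. This suggests t_m = (-3)^m - 2(-5)^m.
Base step (m = 1): the formula gives 7 = 7 = t_1.
For the inductive step, assume it holds for an arbitrary j ≥ 1, so t_j = (-3)^j - 2(-5)^j.
Then t_{j+1} = -3·t_j + 4·(-5)^j = -3·((-3)^j - 2(-5)^j) + 4·(-5)^j = (-3)^(j + 1) - 2(-5)^(j + 1),
which is the claimed formula at m = j+1.
By induction, the statement is established for all m ≥ 1.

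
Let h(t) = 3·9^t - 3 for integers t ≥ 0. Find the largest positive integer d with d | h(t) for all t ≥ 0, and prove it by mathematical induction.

Computing the first values: h(0) = 0 and h(1) = 24; gcd(0, 24) = 24, so d ≤ 24.
We prove 24 | 3·9^t - 3 for all t ≥ 0 by induction on t.
Base step (t = 0): h(0) = 0 = 24·(0), so 24 | h(0).
Inductive step: assume the claim holds for t = m, i.e. 24 | h(m). Then
h(m+1) = 3·9^(m+1) - 3 = 9·(3·9^m - 3) + 24 = 9·h(m) + 24. The first term is divisible by 24 by the inductive hypothesis, and 24 is divisible by 24. Hence 24 | h(m+1).
This completes the induction.
Therefore the largest such d is 24.

d = 24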